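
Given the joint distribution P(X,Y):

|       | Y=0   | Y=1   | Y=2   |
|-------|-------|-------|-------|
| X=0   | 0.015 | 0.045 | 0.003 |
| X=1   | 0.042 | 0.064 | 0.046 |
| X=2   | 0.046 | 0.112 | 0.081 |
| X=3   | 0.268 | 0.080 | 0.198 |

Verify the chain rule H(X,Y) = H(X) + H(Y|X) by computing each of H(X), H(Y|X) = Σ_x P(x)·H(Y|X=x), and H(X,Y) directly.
H(X) = 1.6346 bits, H(Y|X) = 1.4480 bits, H(X,Y) = 3.0826 bits

Marginal of X (row sums):
  P(X=0) = 0.015 + 0.045 + 0.003 = 0.063
  P(X=1) = 0.042 + 0.064 + 0.046 = 0.152
  P(X=2) = 0.046 + 0.112 + 0.081 = 0.239
  P(X=3) = 0.268 + 0.080 + 0.198 = 0.546
H(X) = -[0.063·log₂(0.063) + 0.152·log₂(0.152) + 0.239·log₂(0.239) + 0.546·log₂(0.546)]
  = 0.25128 + 0.41311 + 0.49352 + 0.47667 = 1.6346 bits

H(Y|X) = Σ_x P(x)·H(Y|X=x):
  X=0: P(X=0) = 0.063, P(Y|X=0) = (5/21, 5/7, 1/21) → H(Y|X=0) = 1.04884
  X=1: P(X=1) = 0.152, P(Y|X=1) = (21/76, 8/19, 23/76) → H(Y|X=1) = 1.56003
  X=2: P(X=2) = 0.239, P(Y|X=2) = (46/239, 112/239, 81/239) → H(Y|X=2) = 1.49904
  X=3: P(X=3) = 0.546, P(Y|X=3) = (134/273, 40/273, 33/91) → H(Y|X=3) = 1.44060
H(Y|X) = 0.063·1.04884 + 0.152·1.56003 + 0.239·1.49904 + 0.546·1.44060 = 1.4480 bits

H(X,Y) = -Σ_{x,y} P(x,y) log₂ P(x,y). Per-cell terms -P(x,y)·log₂P(x,y):
  X=0: 0.09088, 0.20133, 0.02514
  X=1: 0.19209, 0.25381, 0.20434
  X=2: 0.20434, 0.35374, 0.29370
  X=3: 0.50912, 0.29151, 0.46261
Sum of the 12 terms: H(X,Y) = 3.0826 bits

Chain rule check:
  H(X) + H(Y|X) = 1.6346 + 1.4480 = 3.0826 bits
  H(X,Y) = 3.0826 bits
✓ Chain rule verified.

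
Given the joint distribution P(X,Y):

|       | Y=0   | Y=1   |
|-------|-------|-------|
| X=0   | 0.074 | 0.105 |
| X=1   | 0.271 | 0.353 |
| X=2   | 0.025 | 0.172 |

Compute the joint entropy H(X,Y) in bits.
2.2300 bits

H(X,Y) = -Σ_{x,y} P(x,y) log₂ P(x,y). Per-cell terms -P(x,y)·log₂P(x,y):
  X=0: 0.2780, 0.3414
  X=1: 0.5105, 0.5303
  X=2: 0.1330, 0.4368
Sum of the 6 terms: H(X,Y) = 2.2300 bits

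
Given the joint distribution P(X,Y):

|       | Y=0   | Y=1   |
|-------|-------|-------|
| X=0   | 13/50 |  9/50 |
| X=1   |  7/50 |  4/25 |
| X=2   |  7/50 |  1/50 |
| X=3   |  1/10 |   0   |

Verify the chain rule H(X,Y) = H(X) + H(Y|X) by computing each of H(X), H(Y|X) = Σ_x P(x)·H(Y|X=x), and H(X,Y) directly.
H(X) = 1.7974 bits, H(Y|X) = 0.8155 bits, H(X,Y) = 2.6129 bits

Marginal of X (row sums):
  P(X=0) = 13/50 + 9/50 = 11/25
  P(X=1) = 7/50 + 4/25 = 3/10
  P(X=2) = 7/50 + 1/50 = 4/25
  P(X=3) = 1/10 + 0 = 1/10
H(X) = -[(11/25)·log₂(11/25) + (3/10)·log₂(3/10) + (4/25)·log₂(4/25) + (1/10)·log₂(1/10)]
  = 0.5211 + 0.5211 + 0.4230 + 0.3322 = 1.7974 bits

H(Y|X) = Σ_x P(x)·H(Y|X=x):
  X=0: P(X=0) = 11/25, P(Y|X=0) = (13/22, 9/22) → H(Y|X=0) = 0.9760
  X=1: P(X=1) = 3/10, P(Y|X=1) = (7/15, 8/15) → H(Y|X=1) = 0.9968
  X=2: P(X=2) = 4/25, P(Y|X=2) = (7/8, 1/8) → H(Y|X=2) = 0.5436
  X=3: P(X=3) = 1/10, P(Y|X=3) = (1, 0) → H(Y|X=3) = 0.0000
H(Y|X) = (11/25)·0.9760 + (3/10)·0.9968 + (4/25)·0.5436 + (1/10)·0.0000 = 0.8155 bits

H(X,Y) = -Σ_{x,y} P(x,y) log₂ P(x,y). Per-cell terms -P(x,y)·log₂P(x,y):
  X=0: 0.5053, 0.4453
  X=1: 0.3971, 0.4230
  X=2: 0.3971, 0.1129
  X=3: 0.3322, 0.0000
  (cells with P = 0 contribute 0)
Sum of the 8 terms: H(X,Y) = 2.6129 bits

Chain rule check:
  H(X) + H(Y|X) = 1.7974 + 0.8155 = 2.6129 bits
  H(X,Y) = 2.6129 bits
✓ Chain rule verified.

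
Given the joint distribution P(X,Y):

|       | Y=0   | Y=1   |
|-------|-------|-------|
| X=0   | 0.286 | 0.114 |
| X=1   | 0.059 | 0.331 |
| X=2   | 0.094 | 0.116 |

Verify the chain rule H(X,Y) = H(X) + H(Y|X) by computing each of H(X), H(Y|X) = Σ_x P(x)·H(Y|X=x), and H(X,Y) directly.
H(X) = 1.5314 bits, H(Y|X) = 0.7923 bits, H(X,Y) = 2.3237 bits

Marginal of X (row sums):
  P(X=0) = 0.286 + 0.114 = 0.400
  P(X=1) = 0.059 + 0.331 = 0.390
  P(X=2) = 0.094 + 0.116 = 0.210
H(X) = -[0.400·log₂(0.400) + 0.390·log₂(0.390) + 0.210·log₂(0.210)]
  = 0.5288 + 0.5298 + 0.4728 = 1.5314 bits

H(Y|X) = Σ_x P(x)·H(Y|X=x):
  X=0: P(X=0) = 0.400, P(Y|X=0) = (143/200, 57/200) → H(Y|X=0) = 0.8622
  X=1: P(X=1) = 0.390, P(Y|X=1) = (59/390, 331/390) → H(Y|X=1) = 0.6130
  X=2: P(X=2) = 0.210, P(Y|X=2) = (47/105, 58/105) → H(Y|X=2) = 0.9921
H(Y|X) = 0.400·0.8622 + 0.390·0.6130 + 0.210·0.9921 = 0.7923 bits

H(X,Y) = -Σ_{x,y} P(x,y) log₂ P(x,y). Per-cell terms -P(x,y)·log₂P(x,y):
  X=0: 0.5165, 0.3571
  X=1: 0.2409, 0.5280
  X=2: 0.3207, 0.3605
Sum of the 6 terms: H(X,Y) = 2.3237 bits

Chain rule check:
  H(X) + H(Y|X) = 1.5314 + 0.7923 = 2.3237 bits
  H(X,Y) = 2.3237 bits
✓ Chain rule verified.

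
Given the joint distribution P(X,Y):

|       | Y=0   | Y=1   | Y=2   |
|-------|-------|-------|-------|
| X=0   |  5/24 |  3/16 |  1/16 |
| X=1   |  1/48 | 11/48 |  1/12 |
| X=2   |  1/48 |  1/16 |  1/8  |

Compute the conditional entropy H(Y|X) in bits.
1.3022 bits

H(Y|X) = H(X,Y) - H(X)

H(X,Y) = -Σ_{x,y} P(x,y) log₂ P(x,y). Per-cell terms -P(x,y)·log₂P(x,y):
  X=0: 0.471466, 0.452820, 0.250000
  X=1: 0.116353, 0.487101, 0.298747
  X=2: 0.116353, 0.250000, 0.375000
Sum of the 9 terms: H(X,Y) = 2.817840 bits

Marginal of X (row sums):
  P(X=0) = 5/24 + 3/16 + 1/16 = 11/24
  P(X=1) = 1/48 + 11/48 + 1/12 = 1/3
  P(X=2) = 1/48 + 1/16 + 1/8 = 5/24
H(X) = -[(11/24)·log₂(11/24) + (1/3)·log₂(1/3) + (5/24)·log₂(5/24)]
  = 0.515868 + 0.528321 + 0.471466 = 1.515655 bits

H(Y|X) = H(X,Y) - H(X) = 2.817840 - 1.515655 = 1.3022 bits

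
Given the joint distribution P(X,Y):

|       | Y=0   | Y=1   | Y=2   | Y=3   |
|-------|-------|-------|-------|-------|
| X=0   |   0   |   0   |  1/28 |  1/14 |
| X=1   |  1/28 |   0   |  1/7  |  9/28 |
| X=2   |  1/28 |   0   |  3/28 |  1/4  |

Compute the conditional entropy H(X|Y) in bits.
1.3615 bits

H(X|Y) = H(X,Y) - H(Y)

H(X,Y) = -Σ_{x,y} P(x,y) log₂ P(x,y). Per-cell terms -P(x,y)·log₂P(x,y):
  X=0: 0.00000, 0.00000, 0.17169, 0.27195
  X=1: 0.17169, 0.00000, 0.40105, 0.52632
  X=2: 0.17169, 0.00000, 0.34526, 0.50000
  (cells with P = 0 contribute 0)
Sum of the 12 terms: H(X,Y) = 2.55965 bits

Marginal of Y (column sums):
  P(Y=0) = 0 + 1/28 + 1/28 = 1/14
  P(Y=1) = 0 + 0 + 0 = 0
  P(Y=2) = 1/28 + 1/7 + 3/28 = 2/7
  P(Y=3) = 1/14 + 9/28 + 1/4 = 9/14
H(Y) = -[(1/14)·log₂(1/14) + (2/7)·log₂(2/7) + (9/14)·log₂(9/14)]   (outcomes with P = 0 contribute 0)
  = 0.27195 + 0.51639 + 0.40978 = 1.19812 bits

H(X|Y) = H(X,Y) - H(Y) = 2.55965 - 1.19812 = 1.3615 bits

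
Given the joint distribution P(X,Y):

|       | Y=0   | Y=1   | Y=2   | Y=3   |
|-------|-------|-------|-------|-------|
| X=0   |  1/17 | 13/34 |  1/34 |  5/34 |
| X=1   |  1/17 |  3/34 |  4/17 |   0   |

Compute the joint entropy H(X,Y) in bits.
2.3677 bits

H(X,Y) = -Σ_{x,y} P(x,y) log₂ P(x,y). Per-cell terms -P(x,y)·log₂P(x,y):
  X=0: 0.240439, 0.530332, 0.149631, 0.406696
  X=1: 0.240439, 0.309044, 0.491168, 0.000000
  (cells with P = 0 contribute 0)
Sum of the 8 terms: H(X,Y) = 2.3677 bits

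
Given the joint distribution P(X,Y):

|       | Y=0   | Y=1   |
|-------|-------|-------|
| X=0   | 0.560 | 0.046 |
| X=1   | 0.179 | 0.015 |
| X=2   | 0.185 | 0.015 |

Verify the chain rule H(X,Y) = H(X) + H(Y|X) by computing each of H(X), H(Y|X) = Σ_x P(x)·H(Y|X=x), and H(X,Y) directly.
H(X) = 1.3613 bits, H(Y|X) = 0.3879 bits, H(X,Y) = 1.7492 bits

Marginal of X (row sums):
  P(X=0) = 0.560 + 0.046 = 0.606
  P(X=1) = 0.179 + 0.015 = 0.194
  P(X=2) = 0.185 + 0.015 = 0.200
H(X) = -[0.606·log₂(0.606) + 0.194·log₂(0.194) + 0.200·log₂(0.200)]
  = 0.4379 + 0.4590 + 0.4644 = 1.3613 bits

H(Y|X) = Σ_x P(x)·H(Y|X=x):
  X=0: P(X=0) = 0.606, P(Y|X=0) = (280/303, 23/303) → H(Y|X=0) = 0.3876
  X=1: P(X=1) = 0.194, P(Y|X=1) = (179/194, 15/194) → H(Y|X=1) = 0.3927
  X=2: P(X=2) = 0.200, P(Y|X=2) = (37/40, 3/40) → H(Y|X=2) = 0.3843
H(Y|X) = 0.606·0.3876 + 0.194·0.3927 + 0.200·0.3843 = 0.3879 bits

H(X,Y) = -Σ_{x,y} P(x,y) log₂ P(x,y). Per-cell terms -P(x,y)·log₂P(x,y):
  X=0: 0.4684, 0.2043
  X=1: 0.4443, 0.0909
  X=2: 0.4504, 0.0909
Sum of the 6 terms: H(X,Y) = 1.7492 bits

Chain rule check:
  H(X) + H(Y|X) = 1.3613 + 0.3879 = 1.7492 bits
  H(X,Y) = 1.7492 bits
✓ Chain rule verified.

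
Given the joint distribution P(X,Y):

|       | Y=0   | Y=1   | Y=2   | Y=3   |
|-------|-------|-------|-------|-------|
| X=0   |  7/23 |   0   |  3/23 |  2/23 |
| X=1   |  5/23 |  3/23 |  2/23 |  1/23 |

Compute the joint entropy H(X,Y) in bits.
2.5770 bits

H(X,Y) = -Σ_{x,y} P(x,y) log₂ P(x,y). Per-cell terms -P(x,y)·log₂P(x,y):
  X=0: 0.5223, 0.0000, 0.3833, 0.3064
  X=1: 0.4786, 0.3833, 0.3064, 0.1967
  (cells with P = 0 contribute 0)
Sum of the 8 terms: H(X,Y) = 2.5770 bits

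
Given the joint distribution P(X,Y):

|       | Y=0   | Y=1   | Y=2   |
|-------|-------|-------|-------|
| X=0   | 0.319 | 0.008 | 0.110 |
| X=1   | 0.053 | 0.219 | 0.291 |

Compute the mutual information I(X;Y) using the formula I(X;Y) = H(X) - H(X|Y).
0.3790 bits

I(X;Y) = H(X) - H(X|Y)

Marginal of X (row sums):
  P(X=0) = 0.319 + 0.008 + 0.110 = 0.437
  P(X=1) = 0.053 + 0.219 + 0.291 = 0.563
H(X) = -[0.437·log₂(0.437) + 0.563·log₂(0.563)]
  = 0.521907 + 0.466611 = 0.98852 bits

Marginal of Y (column sums):
  P(Y=0) = 0.319 + 0.053 = 0.372
  P(Y=1) = 0.008 + 0.219 = 0.227
  P(Y=2) = 0.110 + 0.291 = 0.401
H(X|Y) = Σ_y P(y)·H(X|Y=y):
  Y=0: P(Y=0) = 0.372, P(X|Y=0) = (319/372, 53/372) → H(X|Y=0) = 0.590679
  Y=1: P(Y=1) = 0.227, P(X|Y=1) = (8/227, 219/227) → H(X|Y=1) = 0.220036
  Y=2: P(Y=2) = 0.401, P(X|Y=2) = (110/401, 291/401) → H(X|Y=2) = 0.847587
H(X|Y) = 0.372·0.590679 + 0.227·0.220036 + 0.401·0.847587 = 0.60956 bits

I(X;Y) = H(X) - H(X|Y) = 0.98852 - 0.60956 = 0.3790 bits

Cross-check via I(X;Y) = H(X) + H(Y) - H(X,Y): computing H(Y) from the column sums and H(X,Y) from the 6 cells in the same way gives H(Y) = 1.54496 bits and H(X,Y) = 2.15452 bits, so
I(X;Y) = 0.98852 + 1.54496 - 2.15452 = 0.3790 bits ✓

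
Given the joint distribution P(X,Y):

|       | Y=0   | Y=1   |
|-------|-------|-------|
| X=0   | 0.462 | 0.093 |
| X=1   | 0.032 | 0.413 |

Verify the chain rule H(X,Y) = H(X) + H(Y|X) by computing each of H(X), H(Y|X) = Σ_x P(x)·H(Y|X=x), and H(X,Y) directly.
H(X) = 0.9913 bits, H(Y|X) = 0.5279 bits, H(X,Y) = 1.5192 bits

Marginal of X (row sums):
  P(X=0) = 0.462 + 0.093 = 0.555
  P(X=1) = 0.032 + 0.413 = 0.445
H(X) = -[0.555·log₂(0.555) + 0.445·log₂(0.445)]
  = 0.471439 + 0.519815 = 0.9913 bits

H(Y|X) = Σ_x P(x)·H(Y|X=x):
  X=0: P(X=0) = 0.555, P(Y|X=0) = (154/185, 31/185) → H(Y|X=0) = 0.652110
  X=1: P(X=1) = 0.445, P(Y|X=1) = (32/445, 413/445) → H(Y|X=1) = 0.373012
H(Y|X) = 0.555·0.652110 + 0.445·0.373012 = 0.5279 bits

H(X,Y) = -Σ_{x,y} P(x,y) log₂ P(x,y). Per-cell terms -P(x,y)·log₂P(x,y):
  X=0: 0.514684, 0.318676
  X=1: 0.158905, 0.526900
Sum of the 4 terms: H(X,Y) = 1.5192 bits

Chain rule check:
  H(X) + H(Y|X) = 0.9913 + 0.5279 = 1.5192 bits
  H(X,Y) = 1.5192 bits
✓ Chain rule verified.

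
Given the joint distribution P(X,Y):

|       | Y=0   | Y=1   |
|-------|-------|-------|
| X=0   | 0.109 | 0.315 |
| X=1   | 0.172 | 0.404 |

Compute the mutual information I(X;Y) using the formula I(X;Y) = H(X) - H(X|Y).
0.0015 bits

I(X;Y) = H(X) - H(X|Y)

Marginal of X (row sums):
  P(X=0) = 0.109 + 0.315 = 0.424
  P(X=1) = 0.172 + 0.404 = 0.576
H(X) = -[0.424·log₂(0.424) + 0.576·log₂(0.576)]
  = 0.52485 + 0.45841 = 0.9833 bits

Marginal of Y (column sums):
  P(Y=0) = 0.109 + 0.172 = 0.281
  P(Y=1) = 0.315 + 0.404 = 0.719
H(X|Y) = Σ_y P(y)·H(X|Y=y):
  Y=0: P(Y=0) = 0.281, P(X|Y=0) = (109/281, 172/281) → H(X|Y=0) = 0.96343
  Y=1: P(Y=1) = 0.719, P(X|Y=1) = (315/719, 404/719) → H(X|Y=1) = 0.98892
H(X|Y) = 0.281·0.96343 + 0.719·0.98892 = 0.9818 bits

I(X;Y) = H(X) - H(X|Y) = 0.9833 - 0.9818 = 0.0015 bits

Cross-check via I(X;Y) = H(X) + H(Y) - H(X,Y): computing H(Y) from the column sums and H(X,Y) from the 4 cells in the same way gives H(Y) = 0.8568 bits and H(X,Y) = 1.8386 bits, so
I(X;Y) = 0.9833 + 0.8568 - 1.8386 = 0.0015 bits ✓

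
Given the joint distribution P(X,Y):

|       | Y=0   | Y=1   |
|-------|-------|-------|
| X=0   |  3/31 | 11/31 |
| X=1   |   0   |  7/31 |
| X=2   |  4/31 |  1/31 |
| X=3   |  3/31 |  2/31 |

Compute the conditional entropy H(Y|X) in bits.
0.6116 bits

H(Y|X) = H(X,Y) - H(X)

H(X,Y) = -Σ_{x,y} P(x,y) log₂ P(x,y). Per-cell terms -P(x,y)·log₂P(x,y):
  X=0: 0.32605, 0.53040
  X=1: 0.00000, 0.48477
  X=2: 0.38119, 0.15981
  X=3: 0.32605, 0.25511
  (cells with P = 0 contribute 0)
Sum of the 8 terms: H(X,Y) = 2.4634 bits

Marginal of X (row sums):
  P(X=0) = 3/31 + 11/31 = 14/31
  P(X=1) = 0 + 7/31 = 7/31
  P(X=2) = 4/31 + 1/31 = 5/31
  P(X=3) = 3/31 + 2/31 = 5/31
H(X) = -[(14/31)·log₂(14/31) + (7/31)·log₂(7/31) + (5/31)·log₂(5/31) + (5/31)·log₂(5/31)]
  = 0.51793 + 0.48477 + 0.42456 + 0.42456 = 1.8518 bits

H(Y|X) = H(X,Y) - H(X) = 2.4634 - 1.8518 = 0.6116 bits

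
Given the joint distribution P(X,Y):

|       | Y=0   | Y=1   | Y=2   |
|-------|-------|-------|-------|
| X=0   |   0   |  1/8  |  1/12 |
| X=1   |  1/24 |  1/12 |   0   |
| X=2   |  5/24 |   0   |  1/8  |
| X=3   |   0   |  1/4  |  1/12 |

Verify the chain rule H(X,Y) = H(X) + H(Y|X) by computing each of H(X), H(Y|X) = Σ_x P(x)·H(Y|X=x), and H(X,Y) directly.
H(X) = 1.9031 bits, H(Y|X) = 0.9056 bits, H(X,Y) = 2.8087 bits

Marginal of X (row sums):
  P(X=0) = 0 + 1/8 + 1/12 = 5/24
  P(X=1) = 1/24 + 1/12 + 0 = 1/8
  P(X=2) = 5/24 + 0 + 1/8 = 1/3
  P(X=3) = 0 + 1/4 + 1/12 = 1/3
H(X) = -[(5/24)·log₂(5/24) + (1/8)·log₂(1/8) + (1/3)·log₂(1/3) + (1/3)·log₂(1/3)]
  = 0.471466 + 0.375000 + 0.528321 + 0.528321 = 1.9031 bits

H(Y|X) = Σ_x P(x)·H(Y|X=x):
  X=0: P(X=0) = 5/24, P(Y|X=0) = (0, 3/5, 2/5) → H(Y|X=0) = 0.970951
  X=1: P(X=1) = 1/8, P(Y|X=1) = (1/3, 2/3, 0) → H(Y|X=1) = 0.918296
  X=2: P(X=2) = 1/3, P(Y|X=2) = (5/8, 0, 3/8) → H(Y|X=2) = 0.954434
  X=3: P(X=3) = 1/3, P(Y|X=3) = (0, 3/4, 1/4) → H(Y|X=3) = 0.811278
H(Y|X) = (5/24)·0.970951 + (1/8)·0.918296 + (1/3)·0.954434 + (1/3)·0.811278 = 0.9056 bits

H(X,Y) = -Σ_{x,y} P(x,y) log₂ P(x,y). Per-cell terms -P(x,y)·log₂P(x,y):
  X=0: 0.000000, 0.375000, 0.298747
  X=1: 0.191040, 0.298747, 0.000000
  X=2: 0.471466, 0.000000, 0.375000
  X=3: 0.000000, 0.500000, 0.298747
  (cells with P = 0 contribute 0)
Sum of the 12 terms: H(X,Y) = 2.8087 bits

Chain rule check:
  H(X) + H(Y|X) = 1.9031 + 0.9056 = 2.8087 bits
  H(X,Y) = 2.8087 bits
✓ Chain rule verified.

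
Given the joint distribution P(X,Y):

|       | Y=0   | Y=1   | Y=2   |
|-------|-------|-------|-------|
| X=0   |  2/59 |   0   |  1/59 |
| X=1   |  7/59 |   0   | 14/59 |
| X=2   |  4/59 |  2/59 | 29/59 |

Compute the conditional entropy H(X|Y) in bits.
1.0930 bits

H(X|Y) = H(X,Y) - H(Y)

H(X,Y) = -Σ_{x,y} P(x,y) log₂ P(x,y). Per-cell terms -P(x,y)·log₂P(x,y):
  X=0: 0.1655133, 0.0000000, 0.0997058
  X=1: 0.3648647, 0.0000000, 0.4924413
  X=2: 0.2632300, 0.1655133, 0.5036475
  (cells with P = 0 contribute 0)
Sum of the 9 terms: H(X,Y) = 2.054916 bits

Marginal of Y (column sums):
  P(Y=0) = 2/59 + 7/59 + 4/59 = 13/59
  P(Y=1) = 0 + 0 + 2/59 = 2/59
  P(Y=2) = 1/59 + 14/59 + 29/59 = 44/59
H(Y) = -[(13/59)·log₂(13/59) + (2/59)·log₂(2/59) + (44/59)·log₂(44/59)]
  = 0.4808245 + 0.1655133 + 0.3156153 = 0.961953 bits

H(X|Y) = H(X,Y) - H(Y) = 2.054916 - 0.961953 = 1.0930 bits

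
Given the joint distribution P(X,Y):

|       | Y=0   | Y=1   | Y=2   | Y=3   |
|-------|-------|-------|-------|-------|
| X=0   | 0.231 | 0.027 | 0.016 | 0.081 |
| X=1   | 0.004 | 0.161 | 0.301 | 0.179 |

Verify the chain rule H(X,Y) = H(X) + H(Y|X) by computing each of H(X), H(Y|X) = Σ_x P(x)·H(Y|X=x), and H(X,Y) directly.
H(X) = 0.9385 bits, H(Y|X) = 1.5015 bits, H(X,Y) = 2.4399 bits

Marginal of X (row sums):
  P(X=0) = 0.231 + 0.027 + 0.016 + 0.081 = 0.355
  P(X=1) = 0.004 + 0.161 + 0.301 + 0.179 = 0.645
H(X) = -[0.355·log₂(0.355) + 0.645·log₂(0.645)]
  = 0.53041 + 0.40805 = 0.9385 bits

H(Y|X) = Σ_x P(x)·H(Y|X=x):
  X=0: P(X=0) = 0.355, P(Y|X=0) = (231/355, 27/355, 16/355, 81/355) → H(Y|X=0) = 1.37403
  X=1: P(X=1) = 0.645, P(Y|X=1) = (4/645, 161/645, 7/15, 179/645) → H(Y|X=1) = 1.57160
H(Y|X) = 0.355·1.37403 + 0.645·1.57160 = 1.5015 bits

H(X,Y) = -Σ_{x,y} P(x,y) log₂ P(x,y). Per-cell terms -P(x,y)·log₂P(x,y):
  X=0: 0.48834, 0.14069, 0.09545, 0.29370
  X=1: 0.03186, 0.42421, 0.52138, 0.44427
Sum of the 8 terms: H(X,Y) = 2.4399 bits

Chain rule check:
  H(X) + H(Y|X) = 0.9385 + 1.5015 = 2.4400 bits
  H(X,Y) = 2.4399 bits
✓ Chain rule verified (Δ = 0.0001 is 4-dp rounding noise: each of the three values was rounded independently).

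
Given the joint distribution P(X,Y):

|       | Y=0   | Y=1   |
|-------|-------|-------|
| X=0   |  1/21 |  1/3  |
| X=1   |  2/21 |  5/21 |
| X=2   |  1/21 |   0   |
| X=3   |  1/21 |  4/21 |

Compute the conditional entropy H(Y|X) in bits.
0.6667 bits

H(Y|X) = H(X,Y) - H(X)

H(X,Y) = -Σ_{x,y} P(x,y) log₂ P(x,y). Per-cell terms -P(x,y)·log₂P(x,y):
  X=0: 0.20916, 0.52832
  X=1: 0.32308, 0.49295
  X=2: 0.20916, 0.00000
  X=3: 0.20916, 0.45568
  (cells with P = 0 contribute 0)
Sum of the 8 terms: H(X,Y) = 2.4275 bits

Marginal of X (row sums):
  P(X=0) = 1/21 + 1/3 = 8/21
  P(X=1) = 2/21 + 5/21 = 1/3
  P(X=2) = 1/21 + 0 = 1/21
  P(X=3) = 1/21 + 4/21 = 5/21
H(X) = -[(8/21)·log₂(8/21) + (1/3)·log₂(1/3) + (1/21)·log₂(1/21) + (5/21)·log₂(5/21)]
  = 0.53041 + 0.52832 + 0.20916 + 0.49295 = 1.7608 bits

H(Y|X) = H(X,Y) - H(X) = 2.4275 - 1.7608 = 0.6667 bits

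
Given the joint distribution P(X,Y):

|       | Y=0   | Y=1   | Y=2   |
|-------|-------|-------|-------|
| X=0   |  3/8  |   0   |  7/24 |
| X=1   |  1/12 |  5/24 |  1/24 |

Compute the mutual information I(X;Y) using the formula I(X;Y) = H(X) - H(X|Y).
0.4236 bits

I(X;Y) = H(X) - H(X|Y)

Marginal of X (row sums):
  P(X=0) = 3/8 + 0 + 7/24 = 2/3
  P(X=1) = 1/12 + 5/24 + 1/24 = 1/3
H(X) = -[(2/3)·log₂(2/3) + (1/3)·log₂(1/3)]
  = 0.3900 + 0.5283 = 0.9183 bits

Marginal of Y (column sums):
  P(Y=0) = 3/8 + 1/12 = 11/24
  P(Y=1) = 0 + 5/24 = 5/24
  P(Y=2) = 7/24 + 1/24 = 1/3
H(X|Y) = Σ_y P(y)·H(X|Y=y):
  Y=0: P(Y=0) = 11/24, P(X|Y=0) = (9/11, 2/11) → H(X|Y=0) = 0.6840
  Y=1: P(Y=1) = 5/24, P(X|Y=1) = (0, 1) → H(X|Y=1) = 0.0000
  Y=2: P(Y=2) = 1/3, P(X|Y=2) = (7/8, 1/8) → H(X|Y=2) = 0.5436
H(X|Y) = (11/24)·0.6840 + (5/24)·0.0000 + (1/3)·0.5436 = 0.4947 bits

I(X;Y) = H(X) - H(X|Y) = 0.9183 - 0.4947 = 0.4236 bits

Cross-check via I(X;Y) = H(X) + H(Y) - H(X,Y): computing H(Y) from the column sums and H(X,Y) from the 6 cells in the same way gives H(Y) = 1.5157 bits and H(X,Y) = 2.0104 bits, so
I(X;Y) = 0.9183 + 1.5157 - 2.0104 = 0.4236 bits ✓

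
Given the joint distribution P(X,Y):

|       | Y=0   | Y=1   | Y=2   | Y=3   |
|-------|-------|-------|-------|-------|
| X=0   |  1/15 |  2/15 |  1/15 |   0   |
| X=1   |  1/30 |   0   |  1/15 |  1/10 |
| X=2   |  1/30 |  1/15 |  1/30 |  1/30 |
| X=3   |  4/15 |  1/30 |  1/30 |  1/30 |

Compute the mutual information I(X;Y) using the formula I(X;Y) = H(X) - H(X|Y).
0.4333 bits

I(X;Y) = H(X) - H(X|Y)

Marginal of X (row sums):
  P(X=0) = 1/15 + 2/15 + 1/15 + 0 = 4/15
  P(X=1) = 1/30 + 0 + 1/15 + 1/10 = 1/5
  P(X=2) = 1/30 + 1/15 + 1/30 + 1/30 = 1/6
  P(X=3) = 4/15 + 1/30 + 1/30 + 1/30 = 11/30
H(X) = -[(4/15)·log₂(4/15) + (1/5)·log₂(1/5) + (1/6)·log₂(1/6) + (11/30)·log₂(11/30)]
  = 0.50850 + 0.46439 + 0.43083 + 0.53073 = 1.93445 bits

Marginal of Y (column sums):
  P(Y=0) = 1/15 + 1/30 + 1/30 + 4/15 = 2/5
  P(Y=1) = 2/15 + 0 + 1/15 + 1/30 = 7/30
  P(Y=2) = 1/15 + 1/15 + 1/30 + 1/30 = 1/5
  P(Y=3) = 0 + 1/10 + 1/30 + 1/30 = 1/6
H(X|Y) = Σ_y P(y)·H(X|Y=y):
  Y=0: P(Y=0) = 2/5, P(X|Y=0) = (1/6, 1/12, 1/12, 2/3) → H(X|Y=0) = 1.41830
  Y=1: P(Y=1) = 7/30, P(X|Y=1) = (4/7, 0, 2/7, 1/7) → H(X|Y=1) = 1.37878
  Y=2: P(Y=2) = 1/5, P(X|Y=2) = (1/3, 1/3, 1/6, 1/6) → H(X|Y=2) = 1.91830
  Y=3: P(Y=3) = 1/6, P(X|Y=3) = (0, 3/5, 1/5, 1/5) → H(X|Y=3) = 1.37095
H(X|Y) = (2/5)·1.41830 + (7/30)·1.37878 + (1/5)·1.91830 + (1/6)·1.37095 = 1.50119 bits

I(X;Y) = H(X) - H(X|Y) = 1.93445 - 1.50119 = 0.4333 bits

Cross-check via I(X;Y) = H(X) + H(Y) - H(X,Y): computing H(Y) from the column sums and H(X,Y) from the 16 cells in the same way gives H(Y) = 1.91388 bits and H(X,Y) = 3.41506 bits, so
I(X;Y) = 1.93445 + 1.91388 - 3.41506 = 0.4333 bits ✓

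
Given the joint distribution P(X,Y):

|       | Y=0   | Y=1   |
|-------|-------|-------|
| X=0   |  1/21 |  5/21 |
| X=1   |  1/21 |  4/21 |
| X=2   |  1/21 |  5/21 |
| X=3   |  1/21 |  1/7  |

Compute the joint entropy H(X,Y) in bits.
2.6793 bits

H(X,Y) = -Σ_{x,y} P(x,y) log₂ P(x,y). Per-cell terms -P(x,y)·log₂P(x,y):
  X=0: 0.20916, 0.49295
  X=1: 0.20916, 0.45568
  X=2: 0.20916, 0.49295
  X=3: 0.20916, 0.40105
Sum of the 8 terms: H(X,Y) = 2.6793 bits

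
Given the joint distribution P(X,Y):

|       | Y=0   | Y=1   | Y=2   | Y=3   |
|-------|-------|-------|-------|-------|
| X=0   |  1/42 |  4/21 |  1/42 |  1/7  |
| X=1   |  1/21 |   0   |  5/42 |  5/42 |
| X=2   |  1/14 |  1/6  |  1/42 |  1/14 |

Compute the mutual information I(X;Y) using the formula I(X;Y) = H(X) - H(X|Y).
0.3090 bits

I(X;Y) = H(X) - H(X|Y)

Marginal of X (row sums):
  P(X=0) = 1/42 + 4/21 + 1/42 + 1/7 = 8/21
  P(X=1) = 1/21 + 0 + 5/42 + 5/42 = 2/7
  P(X=2) = 1/14 + 1/6 + 1/42 + 1/14 = 1/3
H(X) = -[(8/21)·log₂(8/21) + (2/7)·log₂(2/7) + (1/3)·log₂(1/3)]
  = 0.5304 + 0.5164 + 0.5283 = 1.5751 bits

Marginal of Y (column sums):
  P(Y=0) = 1/42 + 1/21 + 1/14 = 1/7
  P(Y=1) = 4/21 + 0 + 1/6 = 5/14
  P(Y=2) = 1/42 + 5/42 + 1/42 = 1/6
  P(Y=3) = 1/7 + 5/42 + 1/14 = 1/3
H(X|Y) = Σ_y P(y)·H(X|Y=y):
  Y=0: P(Y=0) = 1/7, P(X|Y=0) = (1/6, 1/3, 1/2) → H(X|Y=0) = 1.4591
  Y=1: P(Y=1) = 5/14, P(X|Y=1) = (8/15, 0, 7/15) → H(X|Y=1) = 0.9968
  Y=2: P(Y=2) = 1/6, P(X|Y=2) = (1/7, 5/7, 1/7) → H(X|Y=2) = 1.1488
  Y=3: P(Y=3) = 1/3, P(X|Y=3) = (3/7, 5/14, 3/14) → H(X|Y=3) = 1.5306
H(X|Y) = (1/7)·1.4591 + (5/14)·0.9968 + (1/6)·1.1488 + (1/3)·1.5306 = 1.2661 bits

I(X;Y) = H(X) - H(X|Y) = 1.5751 - 1.2661 = 0.3090 bits

Cross-check via I(X;Y) = H(X) + H(Y) - H(X,Y): computing H(Y) from the column sums and H(X,Y) from the 12 cells in the same way gives H(Y) = 1.8907 bits and H(X,Y) = 3.1568 bits, so
I(X;Y) = 1.5751 + 1.8907 - 3.1568 = 0.3090 bits ✓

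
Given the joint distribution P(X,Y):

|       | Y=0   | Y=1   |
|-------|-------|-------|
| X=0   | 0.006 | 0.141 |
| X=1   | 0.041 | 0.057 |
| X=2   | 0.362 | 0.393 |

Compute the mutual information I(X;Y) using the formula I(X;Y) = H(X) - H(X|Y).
0.0896 bits

I(X;Y) = H(X) - H(X|Y)

Marginal of X (row sums):
  P(X=0) = 0.006 + 0.141 = 0.147
  P(X=1) = 0.041 + 0.057 = 0.098
  P(X=2) = 0.362 + 0.393 = 0.755
H(X) = -[0.147·log₂(0.147) + 0.098·log₂(0.098) + 0.755·log₂(0.755)]
  = 0.4066 + 0.3284 + 0.3061 = 1.0411 bits

Marginal of Y (column sums):
  P(Y=0) = 0.006 + 0.041 + 0.362 = 0.409
  P(Y=1) = 0.141 + 0.057 + 0.393 = 0.591
H(X|Y) = Σ_y P(y)·H(X|Y=y):
  Y=0: P(Y=0) = 0.409, P(X|Y=0) = (6/409, 41/409, 362/409) → H(X|Y=0) = 0.5779
  Y=1: P(Y=1) = 0.591, P(X|Y=1) = (47/197, 19/197, 131/197) → H(X|Y=1) = 1.2101
H(X|Y) = 0.409·0.5779 + 0.591·1.2101 = 0.9515 bits

I(X;Y) = H(X) - H(X|Y) = 1.0411 - 0.9515 = 0.0896 bits

Cross-check via I(X;Y) = H(X) + H(Y) - H(X,Y): computing H(Y) from the column sums and H(X,Y) from the 6 cells in the same way gives H(Y) = 0.9760 bits and H(X,Y) = 1.9275 bits, so
I(X;Y) = 1.0411 + 0.9760 - 1.9275 = 0.0896 bits ✓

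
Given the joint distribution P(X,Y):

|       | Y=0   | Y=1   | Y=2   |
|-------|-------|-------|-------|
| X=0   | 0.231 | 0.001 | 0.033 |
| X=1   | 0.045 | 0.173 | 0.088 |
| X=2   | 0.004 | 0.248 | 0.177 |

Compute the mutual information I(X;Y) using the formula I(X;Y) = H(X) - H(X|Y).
0.5328 bits

I(X;Y) = H(X) - H(X|Y)

Marginal of X (row sums):
  P(X=0) = 0.231 + 0.001 + 0.033 = 0.265
  P(X=1) = 0.045 + 0.173 + 0.088 = 0.306
  P(X=2) = 0.004 + 0.248 + 0.177 = 0.429
H(X) = -[0.265·log₂(0.265) + 0.306·log₂(0.306) + 0.429·log₂(0.429)]
  = 0.507723 + 0.522769 + 0.523788 = 1.554280 bits

Marginal of Y (column sums):
  P(Y=0) = 0.231 + 0.045 + 0.004 = 0.280
  P(Y=1) = 0.001 + 0.173 + 0.248 = 0.422
  P(Y=2) = 0.033 + 0.088 + 0.177 = 0.298
H(X|Y) = Σ_y P(y)·H(X|Y=y):
  Y=0: P(Y=0) = 0.280, P(X|Y=0) = (33/40, 9/56, 1/70) → H(X|Y=0) = 0.740399
  Y=1: P(Y=1) = 0.422, P(X|Y=1) = (1/422, 173/422, 124/211) → H(X|Y=1) = 0.998750
  Y=2: P(Y=2) = 0.298, P(X|Y=2) = (33/298, 44/149, 177/298) → H(X|Y=2) = 1.317621
H(X|Y) = 0.280·0.740399 + 0.422·0.998750 + 0.298·1.317621 = 1.021435 bits

I(X;Y) = H(X) - H(X|Y) = 1.554280 - 1.021435 = 0.5328 bits

Cross-check via I(X;Y) = H(X) + H(Y) - H(X,Y): computing H(Y) from the column sums and H(X,Y) from the 9 cells in the same way gives H(Y) = 1.559969 bits and H(X,Y) = 2.581404 bits, so
I(X;Y) = 1.554280 + 1.559969 - 2.581404 = 0.5328 bits ✓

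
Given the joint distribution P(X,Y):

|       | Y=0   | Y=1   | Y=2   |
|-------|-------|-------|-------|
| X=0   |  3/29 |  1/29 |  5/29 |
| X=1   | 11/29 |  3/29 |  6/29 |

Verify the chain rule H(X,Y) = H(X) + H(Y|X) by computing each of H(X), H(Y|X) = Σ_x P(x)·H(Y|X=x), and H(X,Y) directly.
H(X) = 0.8936 bits, H(Y|X) = 1.3891 bits, H(X,Y) = 2.2827 bits

Marginal of X (row sums):
  P(X=0) = 3/29 + 1/29 + 5/29 = 9/29
  P(X=1) = 11/29 + 3/29 + 6/29 = 20/29
H(X) = -[(9/29)·log₂(9/29) + (20/29)·log₂(20/29)]
  = 0.52388 + 0.36969 = 0.8936 bits

H(Y|X) = Σ_x P(x)·H(Y|X=x):
  X=0: P(X=0) = 9/29, P(Y|X=0) = (1/3, 1/9, 5/9) → H(Y|X=0) = 1.35164
  X=1: P(X=1) = 20/29, P(Y|X=1) = (11/20, 3/20, 3/10) → H(Y|X=1) = 1.40601
H(Y|X) = (9/29)·1.35164 + (20/29)·1.40601 = 1.3891 bits

H(X,Y) = -Σ_{x,y} P(x,y) log₂ P(x,y). Per-cell terms -P(x,y)·log₂P(x,y):
  X=0: 0.33859, 0.16752, 0.43725
  X=1: 0.53048, 0.33859, 0.47028
Sum of the 6 terms: H(X,Y) = 2.2827 bits

Chain rule check:
  H(X) + H(Y|X) = 0.8936 + 1.3891 = 2.2827 bits
  H(X,Y) = 2.2827 bits
✓ Chain rule verified.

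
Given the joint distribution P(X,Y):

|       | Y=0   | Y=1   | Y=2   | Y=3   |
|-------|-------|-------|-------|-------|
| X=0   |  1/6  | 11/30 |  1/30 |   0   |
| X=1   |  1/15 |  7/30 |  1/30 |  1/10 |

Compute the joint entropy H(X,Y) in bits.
2.3712 bits

H(X,Y) = -Σ_{x,y} P(x,y) log₂ P(x,y). Per-cell terms -P(x,y)·log₂P(x,y):
  X=0: 0.43083, 0.53073, 0.16356, 0.00000
  X=1: 0.26046, 0.48989, 0.16356, 0.33219
  (cells with P = 0 contribute 0)
Sum of the 8 terms: H(X,Y) = 2.3712 bits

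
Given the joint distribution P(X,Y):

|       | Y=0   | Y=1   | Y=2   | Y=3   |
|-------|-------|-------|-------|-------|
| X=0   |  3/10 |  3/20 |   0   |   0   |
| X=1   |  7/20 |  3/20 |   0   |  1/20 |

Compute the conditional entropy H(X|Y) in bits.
0.9472 bits

H(X|Y) = H(X,Y) - H(Y)

H(X,Y) = -Σ_{x,y} P(x,y) log₂ P(x,y). Per-cell terms -P(x,y)·log₂P(x,y):
  X=0: 0.52109, 0.41054, 0.00000, 0.00000
  X=1: 0.53010, 0.41054, 0.00000, 0.21610
  (cells with P = 0 contribute 0)
Sum of the 8 terms: H(X,Y) = 2.0884 bits

Marginal of Y (column sums):
  P(Y=0) = 3/10 + 7/20 = 13/20
  P(Y=1) = 3/20 + 3/20 = 3/10
  P(Y=2) = 0 + 0 = 0
  P(Y=3) = 0 + 1/20 = 1/20
H(Y) = -[(13/20)·log₂(13/20) + (3/10)·log₂(3/10) + (1/20)·log₂(1/20)]   (outcomes with P = 0 contribute 0)
  = 0.40397 + 0.52109 + 0.21610 = 1.1412 bits

H(X|Y) = H(X,Y) - H(Y) = 2.0884 - 1.1412 = 0.9472 bits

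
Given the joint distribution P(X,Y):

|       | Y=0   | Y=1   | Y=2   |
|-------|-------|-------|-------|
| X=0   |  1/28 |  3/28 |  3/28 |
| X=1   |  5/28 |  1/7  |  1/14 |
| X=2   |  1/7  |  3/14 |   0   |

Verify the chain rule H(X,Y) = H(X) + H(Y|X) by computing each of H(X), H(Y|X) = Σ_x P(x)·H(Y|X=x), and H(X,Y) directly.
H(X) = 1.5601 bits, H(Y|X) = 1.2963 bits, H(X,Y) = 2.8563 bits

Marginal of X (row sums):
  P(X=0) = 1/28 + 3/28 + 3/28 = 1/4
  P(X=1) = 5/28 + 1/7 + 1/14 = 11/28
  P(X=2) = 1/7 + 3/14 + 0 = 5/14
H(X) = -[(1/4)·log₂(1/4) + (11/28)·log₂(11/28) + (5/14)·log₂(5/14)]
  = 0.500000 + 0.529541 + 0.530510 = 1.5601 bits

H(Y|X) = Σ_x P(x)·H(Y|X=x):
  X=0: P(X=0) = 1/4, P(Y|X=0) = (1/7, 3/7, 3/7) → H(Y|X=0) = 1.448816
  X=1: P(X=1) = 11/28, P(Y|X=1) = (5/11, 4/11, 2/11) → H(Y|X=1) = 1.494919
  X=2: P(X=2) = 5/14, P(Y|X=2) = (2/5, 3/5, 0) → H(Y|X=2) = 0.970951
H(Y|X) = (1/4)·1.448816 + (11/28)·1.494919 + (5/14)·0.970951 = 1.2963 bits

H(X,Y) = -Σ_{x,y} P(x,y) log₂ P(x,y). Per-cell terms -P(x,y)·log₂P(x,y):
  X=0: 0.171691, 0.345256, 0.345256
  X=1: 0.443826, 0.401051, 0.271954
  X=2: 0.401051, 0.476227, 0.000000
  (cells with P = 0 contribute 0)
Sum of the 9 terms: H(X,Y) = 2.8563 bits

Chain rule check:
  H(X) + H(Y|X) = 1.5601 + 1.2963 = 2.8564 bits
  H(X,Y) = 2.8563 bits
✓ Chain rule verified (Δ = 0.0001 is 4-dp rounding noise: each of the three values was rounded independently).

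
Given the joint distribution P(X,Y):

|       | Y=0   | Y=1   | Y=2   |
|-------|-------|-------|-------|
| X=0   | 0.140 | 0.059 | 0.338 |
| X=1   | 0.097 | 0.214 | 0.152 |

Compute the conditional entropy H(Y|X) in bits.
1.3865 bits

H(Y|X) = H(X,Y) - H(X)

H(X,Y) = -Σ_{x,y} P(x,y) log₂ P(x,y). Per-cell terms -P(x,y)·log₂P(x,y):
  X=0: 0.397110, 0.240905, 0.528938
  X=1: 0.326490, 0.476004, 0.413114
Sum of the 6 terms: H(X,Y) = 2.38256 bits

Marginal of X (row sums):
  P(X=0) = 0.140 + 0.059 + 0.338 = 0.537
  P(X=1) = 0.097 + 0.214 + 0.152 = 0.463
H(X) = -[0.537·log₂(0.537) + 0.463·log₂(0.463)]
  = 0.481692 + 0.514354 = 0.99605 bits

H(Y|X) = H(X,Y) - H(X) = 2.38256 - 0.99605 = 1.3865 bits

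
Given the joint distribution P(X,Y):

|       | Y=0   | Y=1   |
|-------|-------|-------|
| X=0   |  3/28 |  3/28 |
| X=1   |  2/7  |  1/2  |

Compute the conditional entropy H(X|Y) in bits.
0.7403 bits

H(X|Y) = H(X,Y) - H(Y)

H(X,Y) = -Σ_{x,y} P(x,y) log₂ P(x,y). Per-cell terms -P(x,y)·log₂P(x,y):
  X=0: 0.34526, 0.34526
  X=1: 0.51639, 0.50000
Sum of the 4 terms: H(X,Y) = 1.7069 bits

Marginal of Y (column sums):
  P(Y=0) = 3/28 + 2/7 = 11/28
  P(Y=1) = 3/28 + 1/2 = 17/28
H(Y) = -[(11/28)·log₂(11/28) + (17/28)·log₂(17/28)]
  = 0.52954 + 0.43708 = 0.9666 bits

H(X|Y) = H(X,Y) - H(Y) = 1.7069 - 0.9666 = 0.7403 bits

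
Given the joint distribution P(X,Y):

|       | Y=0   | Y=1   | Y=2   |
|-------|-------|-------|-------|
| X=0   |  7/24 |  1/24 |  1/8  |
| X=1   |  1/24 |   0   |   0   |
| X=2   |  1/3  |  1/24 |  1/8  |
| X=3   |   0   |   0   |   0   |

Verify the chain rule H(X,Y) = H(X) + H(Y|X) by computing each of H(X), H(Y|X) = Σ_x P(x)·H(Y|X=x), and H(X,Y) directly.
H(X) = 1.2069 bits, H(Y|X) = 1.1630 bits, H(X,Y) = 2.3699 bits

Marginal of X (row sums):
  P(X=0) = 7/24 + 1/24 + 1/8 = 11/24
  P(X=1) = 1/24 + 0 + 0 = 1/24
  P(X=2) = 1/3 + 1/24 + 1/8 = 1/2
  P(X=3) = 0 + 0 + 0 = 0
H(X) = -[(11/24)·log₂(11/24) + (1/24)·log₂(1/24) + (1/2)·log₂(1/2)]   (outcomes with P = 0 contribute 0)
  = 0.51587 + 0.19104 + 0.50000 = 1.2069 bits

H(Y|X) = Σ_x P(x)·H(Y|X=x):
  X=0: P(X=0) = 11/24, P(Y|X=0) = (7/11, 1/11, 3/11) → H(Y|X=0) = 1.24067
  X=1: P(X=1) = 1/24, P(Y|X=1) = (1, 0, 0) → H(Y|X=1) = 0.00000
  X=2: P(X=2) = 1/2, P(Y|X=2) = (2/3, 1/12, 1/4) → H(Y|X=2) = 1.18872
  X=3: P(X=3) = 0 → contributes 0
H(Y|X) = (11/24)·1.24067 + (1/24)·0.00000 + (1/2)·1.18872 = 1.1630 bits

H(X,Y) = -Σ_{x,y} P(x,y) log₂ P(x,y). Per-cell terms -P(x,y)·log₂P(x,y):
  X=0: 0.51847, 0.19104, 0.37500
  X=1: 0.19104, 0.00000, 0.00000
  X=2: 0.52832, 0.19104, 0.37500
  X=3: 0.00000, 0.00000, 0.00000
  (cells with P = 0 contribute 0)
Sum of the 12 terms: H(X,Y) = 2.3699 bits

Chain rule check:
  H(X) + H(Y|X) = 1.2069 + 1.1630 = 2.3699 bits
  H(X,Y) = 2.3699 bits
✓ Chain rule verified.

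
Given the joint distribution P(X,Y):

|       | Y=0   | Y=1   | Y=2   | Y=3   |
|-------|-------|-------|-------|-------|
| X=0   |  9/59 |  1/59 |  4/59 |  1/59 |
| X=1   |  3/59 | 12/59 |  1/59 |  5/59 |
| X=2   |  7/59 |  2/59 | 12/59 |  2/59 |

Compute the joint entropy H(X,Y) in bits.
3.1270 bits

H(X,Y) = -Σ_{x,y} P(x,y) log₂ P(x,y). Per-cell terms -P(x,y)·log₂P(x,y):
  X=0: 0.41380, 0.09971, 0.26323, 0.09971
  X=1: 0.21853, 0.46732, 0.09971, 0.30176
  X=2: 0.36486, 0.16551, 0.46732, 0.16551
Sum of the 12 terms: H(X,Y) = 3.1270 bits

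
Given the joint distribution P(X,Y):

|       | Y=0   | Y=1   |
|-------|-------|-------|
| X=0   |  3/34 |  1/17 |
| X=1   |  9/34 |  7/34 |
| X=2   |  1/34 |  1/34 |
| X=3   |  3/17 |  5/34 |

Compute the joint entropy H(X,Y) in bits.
2.6741 bits

H(X,Y) = -Σ_{x,y} P(x,y) log₂ P(x,y). Per-cell terms -P(x,y)·log₂P(x,y):
  X=0: 0.30904, 0.24044
  X=1: 0.50758, 0.46943
  X=2: 0.14963, 0.14963
  X=3: 0.44162, 0.40670
Sum of the 8 terms: H(X,Y) = 2.6741 bits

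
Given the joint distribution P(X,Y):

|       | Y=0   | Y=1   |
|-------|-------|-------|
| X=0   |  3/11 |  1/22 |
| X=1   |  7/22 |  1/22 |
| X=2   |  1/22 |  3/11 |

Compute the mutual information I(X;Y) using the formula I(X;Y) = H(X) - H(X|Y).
0.3715 bits

I(X;Y) = H(X) - H(X|Y)

Marginal of X (row sums):
  P(X=0) = 3/11 + 1/22 = 7/22
  P(X=1) = 7/22 + 1/22 = 4/11
  P(X=2) = 1/22 + 3/11 = 7/22
H(X) = -[(7/22)·log₂(7/22) + (4/11)·log₂(4/11) + (7/22)·log₂(7/22)]
  = 0.52566 + 0.53070 + 0.52566 = 1.5820 bits

Marginal of Y (column sums):
  P(Y=0) = 3/11 + 7/22 + 1/22 = 7/11
  P(Y=1) = 1/22 + 1/22 + 3/11 = 4/11
H(X|Y) = Σ_y P(y)·H(X|Y=y):
  Y=0: P(Y=0) = 7/11, P(X|Y=0) = (3/7, 1/2, 1/14) → H(X|Y=0) = 1.29584
  Y=1: P(Y=1) = 4/11, P(X|Y=1) = (1/8, 1/8, 3/4) → H(X|Y=1) = 1.06128
H(X|Y) = (7/11)·1.29584 + (4/11)·1.06128 = 1.2105 bits

I(X;Y) = H(X) - H(X|Y) = 1.5820 - 1.2105 = 0.3715 bits

Cross-check via I(X;Y) = H(X) + H(Y) - H(X,Y): computing H(Y) from the column sums and H(X,Y) from the 6 cells in the same way gives H(Y) = 0.9457 bits and H(X,Y) = 2.1562 bits, so
I(X;Y) = 1.5820 + 0.9457 - 2.1562 = 0.3715 bits ✓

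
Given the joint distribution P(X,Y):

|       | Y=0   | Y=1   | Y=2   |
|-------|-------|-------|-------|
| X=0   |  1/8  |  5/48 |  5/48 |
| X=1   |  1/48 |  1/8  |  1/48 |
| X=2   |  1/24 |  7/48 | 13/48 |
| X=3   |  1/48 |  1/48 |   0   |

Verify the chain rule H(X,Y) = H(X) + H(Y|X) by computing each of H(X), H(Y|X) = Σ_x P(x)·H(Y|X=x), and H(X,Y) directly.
H(X) = 1.6661 bits, H(Y|X) = 1.3357 bits, H(X,Y) = 3.0017 bits

Marginal of X (row sums):
  P(X=0) = 1/8 + 5/48 + 5/48 = 1/3
  P(X=1) = 1/48 + 1/8 + 1/48 = 1/6
  P(X=2) = 1/24 + 7/48 + 13/48 = 11/24
  P(X=3) = 1/48 + 1/48 + 0 = 1/24
H(X) = -[(1/3)·log₂(1/3) + (1/6)·log₂(1/6) + (11/24)·log₂(11/24) + (1/24)·log₂(1/24)]
  = 0.52832 + 0.43083 + 0.51587 + 0.19104 = 1.6661 bits

H(Y|X) = Σ_x P(x)·H(Y|X=x):
  X=0: P(X=0) = 1/3, P(Y|X=0) = (3/8, 5/16, 5/16) → H(Y|X=0) = 1.57943
  X=1: P(X=1) = 1/6, P(Y|X=1) = (1/8, 3/4, 1/8) → H(Y|X=1) = 1.06128
  X=2: P(X=2) = 11/24, P(Y|X=2) = (1/11, 7/22, 13/22) → H(Y|X=2) = 1.28865
  X=3: P(X=3) = 1/24, P(Y|X=3) = (1/2, 1/2, 0) → H(Y|X=3) = 1.00000
H(Y|X) = (1/3)·1.57943 + (1/6)·1.06128 + (11/24)·1.28865 + (1/24)·1.00000 = 1.3357 bits

H(X,Y) = -Σ_{x,y} P(x,y) log₂ P(x,y). Per-cell terms -P(x,y)·log₂P(x,y):
  X=0: 0.37500, 0.33990, 0.33990
  X=1: 0.11635, 0.37500, 0.11635
  X=2: 0.19104, 0.40507, 0.51039
  X=3: 0.11635, 0.11635, 0.00000
  (cells with P = 0 contribute 0)
Sum of the 12 terms: H(X,Y) = 3.0017 bits

Chain rule check:
  H(X) + H(Y|X) = 1.6661 + 1.3357 = 3.0018 bits
  H(X,Y) = 3.0017 bits
✓ Chain rule verified (Δ = 0.0001 is 4-dp rounding noise: each of the three values was rounded independently).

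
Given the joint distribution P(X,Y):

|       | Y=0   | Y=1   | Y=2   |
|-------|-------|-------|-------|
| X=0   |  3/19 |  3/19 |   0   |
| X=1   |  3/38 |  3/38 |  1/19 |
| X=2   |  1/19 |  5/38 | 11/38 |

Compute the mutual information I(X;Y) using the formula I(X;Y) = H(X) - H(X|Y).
0.3177 bits

I(X;Y) = H(X) - H(X|Y)

Marginal of X (row sums):
  P(X=0) = 3/19 + 3/19 + 0 = 6/19
  P(X=1) = 3/38 + 3/38 + 1/19 = 4/19
  P(X=2) = 1/19 + 5/38 + 11/38 = 9/19
H(X) = -[(6/19)·log₂(6/19) + (4/19)·log₂(4/19) + (9/19)·log₂(9/19)]
  = 0.52515 + 0.47325 + 0.51063 = 1.5090 bits

Marginal of Y (column sums):
  P(Y=0) = 3/19 + 3/38 + 1/19 = 11/38
  P(Y=1) = 3/19 + 3/38 + 5/38 = 7/19
  P(Y=2) = 0 + 1/19 + 11/38 = 13/38
H(X|Y) = Σ_y P(y)·H(X|Y=y):
  Y=0: P(Y=0) = 11/38, P(X|Y=0) = (6/11, 3/11, 2/11) → H(X|Y=0) = 1.43537
  Y=1: P(Y=1) = 7/19, P(X|Y=1) = (3/7, 3/14, 5/14) → H(X|Y=1) = 1.53062
  Y=2: P(Y=2) = 13/38, P(X|Y=2) = (0, 2/13, 11/13) → H(X|Y=2) = 0.61938
H(X|Y) = (11/38)·1.43537 + (7/19)·1.53062 + (13/38)·0.61938 = 1.1913 bits

I(X;Y) = H(X) - H(X|Y) = 1.5090 - 1.1913 = 0.3177 bits

Cross-check via I(X;Y) = H(X) + H(Y) - H(X,Y): computing H(Y) from the column sums and H(X,Y) from the 9 cells in the same way gives H(Y) = 1.5779 bits and H(X,Y) = 2.7692 bits, so
I(X;Y) = 1.5090 + 1.5779 - 2.7692 = 0.3177 bits ✓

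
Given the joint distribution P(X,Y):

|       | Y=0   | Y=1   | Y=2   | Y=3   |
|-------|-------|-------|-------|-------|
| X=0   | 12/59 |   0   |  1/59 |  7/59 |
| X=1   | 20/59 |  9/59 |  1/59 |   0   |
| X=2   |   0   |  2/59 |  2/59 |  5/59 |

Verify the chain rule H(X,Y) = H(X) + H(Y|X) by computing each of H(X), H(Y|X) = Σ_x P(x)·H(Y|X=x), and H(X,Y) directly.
H(X) = 1.4390 bits, H(Y|X) = 1.1682 bits, H(X,Y) = 2.6072 bits

Marginal of X (row sums):
  P(X=0) = 12/59 + 0 + 1/59 + 7/59 = 20/59
  P(X=1) = 20/59 + 9/59 + 1/59 + 0 = 30/59
  P(X=2) = 0 + 2/59 + 2/59 + 5/59 = 9/59
H(X) = -[(20/59)·log₂(20/59) + (30/59)·log₂(30/59) + (9/59)·log₂(9/59)]
  = 0.52906 + 0.49615 + 0.41380 = 1.4390 bits

H(Y|X) = Σ_x P(x)·H(Y|X=x):
  X=0: P(X=0) = 20/59, P(Y|X=0) = (3/5, 0, 1/20, 7/20) → H(Y|X=0) = 1.18838
  X=1: P(X=1) = 30/59, P(Y|X=1) = (2/3, 3/10, 1/30, 0) → H(Y|X=1) = 1.07463
  X=2: P(X=2) = 9/59, P(Y|X=2) = (0, 2/9, 2/9, 5/9) → H(Y|X=2) = 1.43552
H(Y|X) = (20/59)·1.18838 + (30/59)·1.07463 + (9/59)·1.43552 = 1.1682 bits

H(X,Y) = -Σ_{x,y} P(x,y) log₂ P(x,y). Per-cell terms -P(x,y)·log₂P(x,y):
  X=0: 0.46732, 0.00000, 0.09971, 0.36486
  X=1: 0.52906, 0.41380, 0.09971, 0.00000
  X=2: 0.00000, 0.16551, 0.16551, 0.30176
  (cells with P = 0 contribute 0)
Sum of the 12 terms: H(X,Y) = 2.6072 bits

Chain rule check:
  H(X) + H(Y|X) = 1.4390 + 1.1682 = 2.6072 bits
  H(X,Y) = 2.6072 bits
✓ Chain rule verified.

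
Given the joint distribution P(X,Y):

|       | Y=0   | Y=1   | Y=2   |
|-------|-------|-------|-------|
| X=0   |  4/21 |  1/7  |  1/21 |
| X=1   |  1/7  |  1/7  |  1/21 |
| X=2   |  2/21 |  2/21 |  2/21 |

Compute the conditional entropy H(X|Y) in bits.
1.5364 bits

H(X|Y) = H(X,Y) - H(Y)

H(X,Y) = -Σ_{x,y} P(x,y) log₂ P(x,y). Per-cell terms -P(x,y)·log₂P(x,y):
  X=0: 0.45568, 0.40105, 0.20916
  X=1: 0.40105, 0.40105, 0.20916
  X=2: 0.32308, 0.32308, 0.32308
Sum of the 9 terms: H(X,Y) = 3.0464 bits

Marginal of Y (column sums):
  P(Y=0) = 4/21 + 1/7 + 2/21 = 3/7
  P(Y=1) = 1/7 + 1/7 + 2/21 = 8/21
  P(Y=2) = 1/21 + 1/21 + 2/21 = 4/21
H(Y) = -[(3/7)·log₂(3/7) + (8/21)·log₂(8/21) + (4/21)·log₂(4/21)]
  = 0.52388 + 0.53041 + 0.45568 = 1.5100 bits

H(X|Y) = H(X,Y) - H(Y) = 3.0464 - 1.5100 = 1.5364 bits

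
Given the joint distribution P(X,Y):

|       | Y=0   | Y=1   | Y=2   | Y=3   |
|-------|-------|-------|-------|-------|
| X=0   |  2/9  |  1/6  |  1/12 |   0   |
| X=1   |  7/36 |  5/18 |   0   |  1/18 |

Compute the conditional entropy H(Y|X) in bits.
1.4184 bits

H(Y|X) = H(X,Y) - H(X)

H(X,Y) = -Σ_{x,y} P(x,y) log₂ P(x,y). Per-cell terms -P(x,y)·log₂P(x,y):
  X=0: 0.48221, 0.43083, 0.29875, 0.00000
  X=1: 0.45939, 0.51333, 0.00000, 0.23166
  (cells with P = 0 contribute 0)
Sum of the 8 terms: H(X,Y) = 2.4162 bits

Marginal of X (row sums):
  P(X=0) = 2/9 + 1/6 + 1/12 + 0 = 17/36
  P(X=1) = 7/36 + 5/18 + 0 + 1/18 = 19/36
H(X) = -[(17/36)·log₂(17/36) + (19/36)·log₂(19/36)]
  = 0.51116 + 0.48661 = 0.9978 bits

H(Y|X) = H(X,Y) - H(X) = 2.4162 - 0.9978 = 1.4184 bits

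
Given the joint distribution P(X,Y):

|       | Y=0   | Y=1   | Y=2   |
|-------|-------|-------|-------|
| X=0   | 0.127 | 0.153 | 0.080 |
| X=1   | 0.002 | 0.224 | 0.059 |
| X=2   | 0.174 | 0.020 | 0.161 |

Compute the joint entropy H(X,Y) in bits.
2.8024 bits

H(X,Y) = -Σ_{x,y} P(x,y) log₂ P(x,y). Per-cell terms -P(x,y)·log₂P(x,y):
  X=0: 0.3781, 0.4144, 0.2915
  X=1: 0.0179, 0.4835, 0.2409
  X=2: 0.4390, 0.1129, 0.4242
Sum of the 9 terms: H(X,Y) = 2.8024 bits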